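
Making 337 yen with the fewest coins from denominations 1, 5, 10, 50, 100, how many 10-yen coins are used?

3

337 − 3×100→37 − 3×10→7 − 1×5→2 − 2×1→0
Count of 10: 3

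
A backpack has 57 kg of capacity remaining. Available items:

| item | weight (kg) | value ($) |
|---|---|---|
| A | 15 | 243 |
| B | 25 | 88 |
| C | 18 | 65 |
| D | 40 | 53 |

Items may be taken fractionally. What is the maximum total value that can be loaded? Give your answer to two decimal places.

392.48

Order: A (243/15=16.20) > C (65/18=3.61) > B (88/25=3.52) > D (53/40=1.32)
Fill: take A (15 @ 243) → take C (18 @ 65) → take 24/25 of B → 84.48; 57/57 used.
Total value = 392.48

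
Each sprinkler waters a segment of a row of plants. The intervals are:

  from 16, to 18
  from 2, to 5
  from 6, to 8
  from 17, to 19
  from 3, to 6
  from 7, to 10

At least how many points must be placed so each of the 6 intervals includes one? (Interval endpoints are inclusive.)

By right end: [2,5]  [3,6]  [6,8]  [7,10]  [16,18]  [17,19]
[2,5] uncovered → point at 5; [6,8] uncovered → point at 8; [16,18] uncovered → point at 18.
Points: 5, 8, 18 (3 total).

3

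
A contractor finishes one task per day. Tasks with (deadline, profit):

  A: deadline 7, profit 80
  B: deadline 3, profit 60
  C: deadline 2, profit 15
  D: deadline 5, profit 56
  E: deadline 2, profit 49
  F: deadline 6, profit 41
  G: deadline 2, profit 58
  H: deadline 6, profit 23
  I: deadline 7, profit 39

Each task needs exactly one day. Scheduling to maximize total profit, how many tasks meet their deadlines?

7

By profit: A(d7,80), B(d3,60), G(d2,58), D(d5,56), E(d2,49), F(d6,41), I(d7,39), H(d6,23), C(d2,15)
A→slot 7; B→slot 3; G→slot 2; D→slot 5; E→slot 1; F→slot 6; I→slot 4; H skipped; C skipped.
7 of 9 scheduled.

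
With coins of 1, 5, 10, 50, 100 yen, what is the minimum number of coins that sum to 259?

259 = 2×100 + 1×50 + 1×5 + 4×1
Total coins = 2 + 1 + 1 + 4 = 8

8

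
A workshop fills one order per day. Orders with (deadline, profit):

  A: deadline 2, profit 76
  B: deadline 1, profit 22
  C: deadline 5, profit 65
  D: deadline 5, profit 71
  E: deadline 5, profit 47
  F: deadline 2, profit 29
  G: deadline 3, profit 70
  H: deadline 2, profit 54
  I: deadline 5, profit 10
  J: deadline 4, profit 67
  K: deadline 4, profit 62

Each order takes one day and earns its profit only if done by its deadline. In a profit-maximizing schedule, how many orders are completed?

Sort by profit descending; place each in the latest free slot ≤ its deadline.
Profit order: A=76 D=71 G=70 J=67 C=65 K=62 H=54 E=47 F=29 B=22 I=10
Assign: A→slot 2, D→slot 5, G→slot 3, J→slot 4, C→slot 1, K skipped, H skipped, E skipped, F skipped, B skipped, I skipped.
Slots: [1:C] [2:A] [3:G] [4:J] [5:D]
5 of 11 scheduled.

5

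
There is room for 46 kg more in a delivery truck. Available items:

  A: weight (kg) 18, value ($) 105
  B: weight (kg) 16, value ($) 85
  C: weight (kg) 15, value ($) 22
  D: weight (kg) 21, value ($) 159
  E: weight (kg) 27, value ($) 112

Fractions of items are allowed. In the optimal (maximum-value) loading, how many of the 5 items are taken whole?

Order: D (159/21=7.57) > A (105/18=5.83) > B (85/16=5.31) > E (112/27=4.15) > C (22/15=1.47)
Fill: take D (21 @ 159) → take A (18 @ 105) → take 7/16 of B → 37.19; 46/46 used.
2 item(s) taken whole; one partial (take 7/16 of B).

2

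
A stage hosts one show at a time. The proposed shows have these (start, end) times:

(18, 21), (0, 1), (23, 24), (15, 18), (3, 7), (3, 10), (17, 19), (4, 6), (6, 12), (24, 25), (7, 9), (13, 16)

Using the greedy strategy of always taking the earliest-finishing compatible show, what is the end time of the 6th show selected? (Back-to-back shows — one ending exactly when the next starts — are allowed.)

Greedy by earliest finish: after sorting by end time, pick each interval compatible with the last pick.
Sorted by end: (0,1)  (4,6)  (3,7)  (7,9)  (3,10)  (6,12)  (13,16)  (15,18)  (17,19)  (18,21)  (23,24)  (24,25)
take (0,1); take (4,6); take (7,9); skip (3,10); take (13,16); take (17,19); skip (18,21); take (23,24); take (24,25).
Selected: (0,1) (4,6) (7,9) (13,16) (17,19) (23,24) (24,25)

24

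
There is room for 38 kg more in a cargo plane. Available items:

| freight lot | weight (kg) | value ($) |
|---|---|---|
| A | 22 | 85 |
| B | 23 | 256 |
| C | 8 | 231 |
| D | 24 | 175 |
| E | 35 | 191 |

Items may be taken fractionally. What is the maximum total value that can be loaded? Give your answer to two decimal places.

Order: C (231/8=28.88) > B (256/23=11.13) > D (175/24=7.29) > E (191/35=5.46) > A (85/22=3.86)
Fill: take C (8 @ 231) → take B (23 @ 256) → take 7/24 of D → 51.04; 38/38 used.
Total value = 538.04

538.04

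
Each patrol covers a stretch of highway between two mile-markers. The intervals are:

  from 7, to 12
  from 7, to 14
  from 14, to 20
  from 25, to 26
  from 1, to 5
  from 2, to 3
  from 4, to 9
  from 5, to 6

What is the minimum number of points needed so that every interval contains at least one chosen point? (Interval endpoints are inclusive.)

Sort by right endpoint; whenever an interval is uncovered, place a point at its right end.
Sorted: [2,3] [1,5] [5,6] [4,9] [7,12] [7,14] [14,20] [25,26]
{[2,3],[1,5]} hit by 3; {[5,6],[4,9]} hit by 6; {[7,12],[7,14]} hit by 12; {[14,20]} hit by 20; {[25,26]} hit by 26.
Points: 3, 6, 12, 20, 26 (5 total).

5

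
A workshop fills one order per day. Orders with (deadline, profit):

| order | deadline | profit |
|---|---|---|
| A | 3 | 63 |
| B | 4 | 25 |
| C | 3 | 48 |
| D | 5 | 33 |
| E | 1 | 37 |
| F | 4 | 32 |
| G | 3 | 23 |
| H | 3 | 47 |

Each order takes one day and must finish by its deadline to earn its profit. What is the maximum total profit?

223

Take jobs in profit order; each goes to the latest open slot no later than its deadline.
By profit: A(d3,63), C(d3,48), H(d3,47), E(d1,37), D(d5,33), F(d4,32), B(d4,25), G(d3,23)
A→slot 3; C→slot 2; H→slot 1; E skipped; D→slot 5; F→slot 4; B skipped; G skipped.
Profit = 47 + 48 + 63 + 32 + 33 = 223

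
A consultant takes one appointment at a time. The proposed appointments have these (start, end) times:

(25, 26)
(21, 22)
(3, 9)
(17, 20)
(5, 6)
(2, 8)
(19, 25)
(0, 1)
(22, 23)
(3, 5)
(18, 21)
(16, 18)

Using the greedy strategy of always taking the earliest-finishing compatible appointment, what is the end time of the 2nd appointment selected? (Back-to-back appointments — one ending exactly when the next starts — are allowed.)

5

Order by finish time; keep every interval that doesn't clash with the previous kept one.
Sorted by end: (0,1)  (3,5)  (5,6)  (2,8)  (3,9)  (16,18)  (17,20)  (18,21)  (21,22)  (22,23)  (19,25)  (25,26)
take (0,1); take (3,5); take (5,6); skip (2,8); skip (3,9); take (16,18); take (18,21); take (21,22); take (22,23); take (25,26).
Selected: (0,1) (3,5) (5,6) (16,18) (18,21) (21,22) (22,23) (25,26)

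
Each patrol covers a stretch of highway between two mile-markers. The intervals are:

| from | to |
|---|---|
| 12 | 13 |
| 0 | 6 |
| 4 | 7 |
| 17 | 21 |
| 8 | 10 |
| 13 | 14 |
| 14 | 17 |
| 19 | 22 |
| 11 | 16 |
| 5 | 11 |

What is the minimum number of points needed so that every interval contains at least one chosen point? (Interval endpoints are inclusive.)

By right end: [0,6]  [4,7]  [8,10]  [5,11]  [12,13]  [13,14]  [11,16]  [14,17]  [17,21]  [19,22]
[0,6] uncovered → point at 6; [8,10] uncovered → point at 10; [12,13] uncovered → point at 13; [14,17] uncovered → point at 17; [19,22] uncovered → point at 22.
Points: 6, 10, 13, 17, 22 (5 total).

5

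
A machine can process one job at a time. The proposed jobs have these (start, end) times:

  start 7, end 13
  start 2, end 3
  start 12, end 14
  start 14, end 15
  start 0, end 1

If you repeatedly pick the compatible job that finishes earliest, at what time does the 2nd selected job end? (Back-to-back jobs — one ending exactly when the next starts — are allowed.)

3

Sort by end time and greedily take each interval whose start is ≥ the last chosen end.
By end time: (0,1), (2,3), (7,13), (12,14), (14,15).
Pick (0,1); next start ≥ 1 → (2,3); next start ≥ 3 → (7,13); next start ≥ 13 → (14,15).
Selected: (0,1) (2,3) (7,13) (14,15)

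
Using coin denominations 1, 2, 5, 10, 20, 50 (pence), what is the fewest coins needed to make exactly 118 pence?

Use the largest denomination that fits, subtract, and repeat.
118 = 2×50 + 1×10 + 1×5 + 1×2 + 1×1
Total coins = 2 + 1 + 1 + 1 + 1 = 6

6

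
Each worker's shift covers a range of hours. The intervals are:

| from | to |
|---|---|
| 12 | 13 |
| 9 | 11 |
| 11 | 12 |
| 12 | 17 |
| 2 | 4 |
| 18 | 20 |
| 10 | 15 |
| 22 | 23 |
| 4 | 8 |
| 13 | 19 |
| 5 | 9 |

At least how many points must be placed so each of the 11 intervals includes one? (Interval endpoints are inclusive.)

5

Sort by right endpoint; whenever an interval is uncovered, place a point at its right end.
By right end: [2,4]  [4,8]  [5,9]  [9,11]  [11,12]  [12,13]  [10,15]  [12,17]  [13,19]  [18,20]  [22,23]
[2,4] uncovered → point at 4; [5,9] uncovered → point at 9; [11,12] uncovered → point at 12; [13,19] uncovered → point at 19; [22,23] uncovered → point at 23.
Points: 4, 9, 12, 19, 23 (5 total).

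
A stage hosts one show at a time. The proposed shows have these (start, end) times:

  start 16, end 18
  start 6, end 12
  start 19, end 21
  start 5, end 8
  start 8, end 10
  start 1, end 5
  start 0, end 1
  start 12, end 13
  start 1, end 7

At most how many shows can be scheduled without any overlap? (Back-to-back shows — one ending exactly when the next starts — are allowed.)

Sort by end time and greedily take each interval whose start is ≥ the last chosen end.
Sorted by end: (0,1)  (1,5)  (1,7)  (5,8)  (8,10)  (6,12)  (12,13)  (16,18)  (19,21)
take (0,1); take (1,5); take (5,8); take (8,10); take (12,13); take (16,18); take (19,21).
Selected 7 shows.

7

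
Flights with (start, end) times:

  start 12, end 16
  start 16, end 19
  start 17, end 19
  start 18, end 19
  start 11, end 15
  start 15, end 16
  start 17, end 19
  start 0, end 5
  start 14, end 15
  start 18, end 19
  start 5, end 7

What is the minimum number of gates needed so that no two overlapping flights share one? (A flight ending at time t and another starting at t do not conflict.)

The answer is the maximum number of intervals overlapping at any instant.
Events (time:±→running): 0:+→1 5:-→0 5:+→1 7:-→0 11:+→1 12:+→2 14:+→3 15:-→2 15:-→1 15:+→2 16:-→1 16:-→0 16:+→1 17:+→2 17:+→3 18:+→4 18:+→5 … peak 5.

5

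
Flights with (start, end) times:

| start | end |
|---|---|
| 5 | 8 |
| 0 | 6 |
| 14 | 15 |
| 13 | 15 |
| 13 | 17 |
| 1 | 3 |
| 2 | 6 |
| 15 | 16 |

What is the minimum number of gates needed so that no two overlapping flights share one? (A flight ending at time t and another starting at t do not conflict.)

starts: [0, 1, 2, 5, 13, 13, 14, 15]
ends:   [3, 6, 6, 8, 15, 15, 16, 17]
s0→1 s1→2 s2→3  — peak 3.

3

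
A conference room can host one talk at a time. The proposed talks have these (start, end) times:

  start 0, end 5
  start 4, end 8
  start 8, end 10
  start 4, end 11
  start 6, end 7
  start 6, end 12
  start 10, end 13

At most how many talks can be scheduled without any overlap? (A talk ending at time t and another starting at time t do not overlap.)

4

Greedy by earliest finish: after sorting by end time, pick each interval compatible with the last pick.
By end time: (0,5), (6,7), (4,8), (8,10), (4,11), (6,12), (10,13).
Pick (0,5); next start ≥ 5 → (6,7); next start ≥ 7 → (8,10); next start ≥ 10 → (10,13).
Selected 4 talks.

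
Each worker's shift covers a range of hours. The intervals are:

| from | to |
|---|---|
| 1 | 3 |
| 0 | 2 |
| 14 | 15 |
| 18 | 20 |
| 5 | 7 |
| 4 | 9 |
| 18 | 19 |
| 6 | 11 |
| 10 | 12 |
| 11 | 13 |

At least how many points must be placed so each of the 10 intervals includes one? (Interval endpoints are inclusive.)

5

Process intervals by earliest right end; each time one isn't hit yet, stab at its right endpoint.
Sorted: [0,2] [1,3] [5,7] [4,9] [6,11] [10,12] [11,13] [14,15] [18,19] [18,20]
{[0,2],[1,3]} hit by 2; {[5,7],[4,9],[6,11]} hit by 7; {[10,12],[11,13]} hit by 12; {[14,15]} hit by 15; {[18,19],[18,20]} hit by 19.
Points: 2, 7, 12, 15, 19 (5 total).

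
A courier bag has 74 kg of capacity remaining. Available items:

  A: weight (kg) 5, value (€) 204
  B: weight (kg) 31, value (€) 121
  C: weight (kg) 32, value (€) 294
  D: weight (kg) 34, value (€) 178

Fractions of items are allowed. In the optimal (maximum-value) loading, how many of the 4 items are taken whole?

Order: A (204/5=40.80) > C (294/32=9.19) > D (178/34=5.24) > B (121/31=3.90)
Fill: take A (5 @ 204) → take C (32 @ 294) → take D (34 @ 178) → take 3/31 of B → 11.71; 74/74 used.
3 item(s) taken whole; one partial (take 3/31 of B).

3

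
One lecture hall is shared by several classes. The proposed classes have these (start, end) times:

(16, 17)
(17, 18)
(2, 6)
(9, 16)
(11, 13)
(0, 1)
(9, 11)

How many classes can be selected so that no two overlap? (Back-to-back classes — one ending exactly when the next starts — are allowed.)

6

Sorted by end: (0,1)  (2,6)  (9,11)  (11,13)  (9,16)  (16,17)  (17,18)
take (0,1); take (2,6); take (9,11); take (11,13); take (16,17); take (17,18).
Selected 6 classes.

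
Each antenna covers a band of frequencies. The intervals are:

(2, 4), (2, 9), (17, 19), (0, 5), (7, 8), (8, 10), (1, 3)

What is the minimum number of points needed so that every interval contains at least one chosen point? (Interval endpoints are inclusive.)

3

By right end: [1,3]  [2,4]  [0,5]  [7,8]  [2,9]  [8,10]  [17,19]
[1,3] uncovered → point at 3; [7,8] uncovered → point at 8; [17,19] uncovered → point at 19.
Points: 3, 8, 19 (3 total).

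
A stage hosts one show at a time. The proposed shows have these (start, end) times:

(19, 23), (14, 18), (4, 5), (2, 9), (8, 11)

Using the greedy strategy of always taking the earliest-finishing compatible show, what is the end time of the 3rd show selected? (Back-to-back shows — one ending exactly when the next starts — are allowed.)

Greedy by earliest finish: after sorting by end time, pick each interval compatible with the last pick.
By end time: (4,5), (2,9), (8,11), (14,18), (19,23).
Pick (4,5); next start ≥ 5 → (8,11); next start ≥ 11 → (14,18); next start ≥ 18 → (19,23).
Selected: (4,5) (8,11) (14,18) (19,23)

18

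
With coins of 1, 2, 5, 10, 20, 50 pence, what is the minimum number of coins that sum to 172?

Greedy: take as many of the largest coin as possible, then repeat with the remainder.
172 − 3×50→22 − 1×20→2 − 1×2→0
Total coins = 3 + 1 + 1 = 5

5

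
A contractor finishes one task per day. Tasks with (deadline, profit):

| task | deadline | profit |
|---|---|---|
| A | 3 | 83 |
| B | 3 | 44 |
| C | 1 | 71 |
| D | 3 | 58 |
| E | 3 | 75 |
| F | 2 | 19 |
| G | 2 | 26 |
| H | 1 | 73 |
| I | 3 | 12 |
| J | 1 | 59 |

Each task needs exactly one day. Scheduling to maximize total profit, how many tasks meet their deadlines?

Profit order: A=83 E=75 H=73 C=71 J=59 D=58 B=44 G=26 F=19 I=12
Assign: A→slot 3, E→slot 2, H→slot 1, C skipped, J skipped, D skipped, B skipped, G skipped, F skipped, I skipped.
Slots: [1:H] [2:E] [3:A]
3 of 10 scheduled.

3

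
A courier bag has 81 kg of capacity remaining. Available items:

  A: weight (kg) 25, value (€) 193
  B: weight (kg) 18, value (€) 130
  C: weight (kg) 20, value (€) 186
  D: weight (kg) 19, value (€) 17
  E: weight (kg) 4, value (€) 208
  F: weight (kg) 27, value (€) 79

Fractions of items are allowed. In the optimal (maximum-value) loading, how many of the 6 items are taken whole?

4

Order: E (208/4=52.00) > C (186/20=9.30) > A (193/25=7.72) > B (130/18=7.22) > F (79/27=2.93) > D (17/19=0.89)
Fill: take E (4 @ 208) → take C (20 @ 186) → take A (25 @ 193) → take B (18 @ 130) → take 14/27 of F → 40.96; 81/81 used.
4 item(s) taken whole; one partial (take 14/27 of F).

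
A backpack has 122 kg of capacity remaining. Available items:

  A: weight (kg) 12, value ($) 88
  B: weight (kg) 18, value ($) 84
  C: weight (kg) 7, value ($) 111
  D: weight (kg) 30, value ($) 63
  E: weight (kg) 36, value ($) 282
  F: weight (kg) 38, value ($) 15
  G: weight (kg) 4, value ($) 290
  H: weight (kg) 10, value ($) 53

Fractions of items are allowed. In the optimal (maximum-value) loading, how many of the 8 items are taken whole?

7

Order: G (290/4=72.50) > C (111/7=15.86) > E (282/36=7.83) > A (88/12=7.33) > H (53/10=5.30) > B (84/18=4.67) > D (63/30=2.10) > F (15/38=0.39)
Fill: take G (4 @ 290) → take C (7 @ 111) → take E (36 @ 282) → take A (12 @ 88) → take H (10 @ 53) → take B (18 @ 84) → take D (30 @ 63) → take 5/38 of F → 1.97; 122/122 used.
7 item(s) taken whole; one partial (take 5/38 of F).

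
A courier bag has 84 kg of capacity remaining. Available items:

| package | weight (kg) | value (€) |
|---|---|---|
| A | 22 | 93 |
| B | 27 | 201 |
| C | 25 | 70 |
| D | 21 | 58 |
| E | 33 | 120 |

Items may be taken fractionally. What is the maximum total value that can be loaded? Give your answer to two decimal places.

Greedy by value/weight ratio, highest first.
Order: B (201/27=7.44) > A (93/22=4.23) > E (120/33=3.64) > C (70/25=2.80) > D (58/21=2.76)
Fill: take B (27 @ 201) → take A (22 @ 93) → take E (33 @ 120) → take 2/25 of C → 5.60; 84/84 used.
Total value = 419.60

419.60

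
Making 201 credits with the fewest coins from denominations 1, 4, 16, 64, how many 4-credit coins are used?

2

201 − 3×64→9 − 2×4→1 − 1×1→0
Count of 4: 2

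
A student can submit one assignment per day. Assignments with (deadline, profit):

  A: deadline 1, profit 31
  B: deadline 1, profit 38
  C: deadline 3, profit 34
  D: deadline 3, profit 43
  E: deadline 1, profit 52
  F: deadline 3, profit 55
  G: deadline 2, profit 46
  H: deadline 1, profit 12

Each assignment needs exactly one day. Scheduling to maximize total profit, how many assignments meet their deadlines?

Profit order: F=55 E=52 G=46 D=43 B=38 C=34 A=31 H=12
Assign: F→slot 3, E→slot 1, G→slot 2, D skipped, B skipped, C skipped, A skipped, H skipped.
Slots: [1:E] [2:G] [3:F]
3 of 8 scheduled.

3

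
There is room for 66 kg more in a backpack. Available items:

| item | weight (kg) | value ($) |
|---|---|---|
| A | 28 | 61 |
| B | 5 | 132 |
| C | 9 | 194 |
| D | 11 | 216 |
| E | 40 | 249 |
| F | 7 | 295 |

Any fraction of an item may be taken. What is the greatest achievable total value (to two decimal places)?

Order: F (295/7=42.14) > B (132/5=26.40) > C (194/9=21.56) > D (216/11=19.64) > E (249/40=6.22) > A (61/28=2.18)
Fill: take F (7 @ 295) → take B (5 @ 132) → take C (9 @ 194) → take D (11 @ 216) → take 34/40 of E → 211.65; 66/66 used.
Total value = 1048.65

1048.65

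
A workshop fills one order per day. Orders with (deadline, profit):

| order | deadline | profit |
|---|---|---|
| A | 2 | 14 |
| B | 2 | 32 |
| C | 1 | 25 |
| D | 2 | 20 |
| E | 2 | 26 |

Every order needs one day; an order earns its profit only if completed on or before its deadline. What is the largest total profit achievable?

58

Take jobs in profit order; each goes to the latest open slot no later than its deadline.
Profit order: B=32 E=26 C=25 D=20 A=14
Assign: B→slot 2, E→slot 1, C skipped, D skipped, A skipped.
Slots: [1:E] [2:B]
Profit = 26 + 32 = 58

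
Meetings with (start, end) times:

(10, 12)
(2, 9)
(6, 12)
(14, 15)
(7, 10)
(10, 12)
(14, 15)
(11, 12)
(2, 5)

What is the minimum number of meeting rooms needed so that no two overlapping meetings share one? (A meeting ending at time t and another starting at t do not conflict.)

starts: [2, 2, 6, 7, 10, 10, 11, 14, 14]
ends:   [5, 9, 10, 12, 12, 12, 12, 15, 15]
s2→1 s2→2 e5→1 s6→2 s7→3 e9→2 e10→1 s10→2 s10→3 s11→4  — peak 4.

4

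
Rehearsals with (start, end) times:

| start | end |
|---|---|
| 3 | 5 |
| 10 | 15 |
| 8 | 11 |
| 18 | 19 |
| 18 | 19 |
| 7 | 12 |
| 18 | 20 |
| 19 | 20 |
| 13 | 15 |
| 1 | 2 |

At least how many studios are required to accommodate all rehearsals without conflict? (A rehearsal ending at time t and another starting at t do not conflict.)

3

starts: [1, 3, 7, 8, 10, 13, 18, 18, 18, 19]
ends:   [2, 5, 11, 12, 15, 15, 19, 19, 20, 20]
s1→1 e2→0 s3→1 e5→0 s7→1 s8→2 s10→3  — peak 3.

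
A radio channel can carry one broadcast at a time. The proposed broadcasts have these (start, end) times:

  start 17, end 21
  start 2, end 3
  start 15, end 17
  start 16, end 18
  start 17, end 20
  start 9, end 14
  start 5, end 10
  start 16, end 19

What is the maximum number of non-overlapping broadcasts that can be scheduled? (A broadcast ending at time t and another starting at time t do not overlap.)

Sort by end time and greedily take each interval whose start is ≥ the last chosen end.
By end time: (2,3), (5,10), (9,14), (15,17), (16,18), (16,19), (17,20), (17,21).
Pick (2,3); next start ≥ 3 → (5,10); next start ≥ 10 → (15,17); next start ≥ 17 → (17,20).
Selected 4 broadcasts.

4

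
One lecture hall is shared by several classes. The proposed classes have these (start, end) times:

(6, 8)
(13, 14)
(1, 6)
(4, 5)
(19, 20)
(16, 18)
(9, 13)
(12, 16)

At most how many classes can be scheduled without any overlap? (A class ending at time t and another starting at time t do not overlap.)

Sort by end time and greedily take each interval whose start is ≥ the last chosen end.
Sorted by end: (4,5)  (1,6)  (6,8)  (9,13)  (13,14)  (12,16)  (16,18)  (19,20)
take (4,5); take (6,8); take (9,13); take (13,14); skip (12,16); take (16,18); take (19,20).
Selected 6 classes.

6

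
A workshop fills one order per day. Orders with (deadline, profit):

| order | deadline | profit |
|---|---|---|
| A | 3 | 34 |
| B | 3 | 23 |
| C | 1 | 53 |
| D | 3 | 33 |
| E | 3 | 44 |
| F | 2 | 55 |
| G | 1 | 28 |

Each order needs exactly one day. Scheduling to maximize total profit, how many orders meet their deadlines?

3

Take jobs in profit order; each goes to the latest open slot no later than its deadline.
Profit order: F=55 C=53 E=44 A=34 D=33 G=28 B=23
Assign: F→slot 2, C→slot 1, E→slot 3, A skipped, D skipped, G skipped, B skipped.
Slots: [1:C] [2:F] [3:E]
3 of 7 scheduled.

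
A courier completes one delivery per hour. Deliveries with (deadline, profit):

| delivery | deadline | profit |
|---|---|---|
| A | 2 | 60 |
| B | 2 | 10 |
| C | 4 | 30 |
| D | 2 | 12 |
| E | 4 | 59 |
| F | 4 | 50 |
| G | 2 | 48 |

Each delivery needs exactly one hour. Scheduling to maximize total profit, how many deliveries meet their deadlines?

Take jobs in profit order; each goes to the latest open slot no later than its deadline.
By profit: A(d2,60), E(d4,59), F(d4,50), G(d2,48), C(d4,30), D(d2,12), B(d2,10)
A→slot 2; E→slot 4; F→slot 3; G→slot 1; C skipped; D skipped; B skipped.
4 of 7 scheduled.

4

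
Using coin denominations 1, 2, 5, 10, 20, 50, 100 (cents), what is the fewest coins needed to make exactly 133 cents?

5

Use the largest denomination that fits, subtract, and repeat.
133 = 1×100 + 1×20 + 1×10 + 1×2 + 1×1
Total coins = 1 + 1 + 1 + 1 + 1 = 5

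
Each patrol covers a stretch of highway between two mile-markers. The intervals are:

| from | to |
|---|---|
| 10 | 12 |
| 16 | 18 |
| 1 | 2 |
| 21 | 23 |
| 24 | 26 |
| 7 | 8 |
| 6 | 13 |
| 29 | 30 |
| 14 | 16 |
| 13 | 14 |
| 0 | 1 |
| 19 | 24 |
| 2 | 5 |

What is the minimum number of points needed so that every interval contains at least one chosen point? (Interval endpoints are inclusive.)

By right end: [0,1]  [1,2]  [2,5]  [7,8]  [10,12]  [6,13]  [13,14]  [14,16]  [16,18]  [21,23]  [19,24]  [24,26]  [29,30]
[0,1] uncovered → point at 1; [2,5] uncovered → point at 5; [7,8] uncovered → point at 8; [10,12] uncovered → point at 12; [13,14] uncovered → point at 14; [16,18] uncovered → point at 18; [21,23] uncovered → point at 23; [24,26] uncovered → point at 26; [29,30] uncovered → point at 30.
Points: 1, 5, 8, 12, 14, 18, 23, 26, 30 (9 total).

9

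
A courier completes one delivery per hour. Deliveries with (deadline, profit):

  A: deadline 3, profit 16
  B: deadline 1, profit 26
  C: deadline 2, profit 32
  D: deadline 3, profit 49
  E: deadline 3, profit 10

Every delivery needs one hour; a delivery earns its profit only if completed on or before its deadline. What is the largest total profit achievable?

107

Profit order: D=49 C=32 B=26 A=16 E=10
Assign: D→slot 3, C→slot 2, B→slot 1, A skipped, E skipped.
Slots: [1:B] [2:C] [3:D]
Profit = 26 + 32 + 49 = 107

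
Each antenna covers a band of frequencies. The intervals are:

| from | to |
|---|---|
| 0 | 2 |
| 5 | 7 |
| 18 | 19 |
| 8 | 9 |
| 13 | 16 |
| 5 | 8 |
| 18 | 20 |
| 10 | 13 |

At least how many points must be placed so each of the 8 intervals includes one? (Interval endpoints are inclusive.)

5

Sorted: [0,2] [5,7] [5,8] [8,9] [10,13] [13,16] [18,19] [18,20]
{[0,2]} hit by 2; {[5,7],[5,8]} hit by 7; {[8,9]} hit by 9; {[10,13],[13,16]} hit by 13; {[18,19],[18,20]} hit by 19.
Points: 2, 7, 9, 13, 19 (5 total).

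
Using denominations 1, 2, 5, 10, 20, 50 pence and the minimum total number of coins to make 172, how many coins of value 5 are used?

172 − 3×50→22 − 1×20→2 − 1×2→0
Count of 5: 0

0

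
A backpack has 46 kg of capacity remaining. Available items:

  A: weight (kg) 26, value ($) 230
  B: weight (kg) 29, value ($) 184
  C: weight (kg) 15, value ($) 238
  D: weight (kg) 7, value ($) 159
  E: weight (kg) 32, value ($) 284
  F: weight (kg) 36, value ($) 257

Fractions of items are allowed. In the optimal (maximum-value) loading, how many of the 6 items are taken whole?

2

Order: D (159/7=22.71) > C (238/15=15.87) > E (284/32=8.88) > A (230/26=8.85) > F (257/36=7.14) > B (184/29=6.34)
Fill: take D (7 @ 159) → take C (15 @ 238) → take 24/32 of E → 213.00; 46/46 used.
2 item(s) taken whole; one partial (take 24/32 of E).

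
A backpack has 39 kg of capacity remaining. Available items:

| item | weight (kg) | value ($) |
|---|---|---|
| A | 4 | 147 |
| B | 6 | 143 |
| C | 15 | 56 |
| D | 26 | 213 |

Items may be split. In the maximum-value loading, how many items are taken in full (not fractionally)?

Sort by value per unit weight and fill in that order.
Order: A (147/4=36.75) > B (143/6=23.83) > D (213/26=8.19) > C (56/15=3.73)
Fill: take A (4 @ 147) → take B (6 @ 143) → take D (26 @ 213) → take 3/15 of C → 11.20; 39/39 used.
3 item(s) taken whole; one partial (take 3/15 of C).

3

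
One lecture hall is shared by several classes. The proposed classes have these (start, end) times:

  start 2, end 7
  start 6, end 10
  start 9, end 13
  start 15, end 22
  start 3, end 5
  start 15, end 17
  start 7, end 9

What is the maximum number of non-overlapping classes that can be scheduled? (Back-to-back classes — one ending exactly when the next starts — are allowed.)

Greedy by earliest finish: after sorting by end time, pick each interval compatible with the last pick.
Sorted by end: (3,5)  (2,7)  (7,9)  (6,10)  (9,13)  (15,17)  (15,22)
take (3,5); skip (2,7); take (7,9); take (9,13); take (15,17).
Selected 4 classes.

4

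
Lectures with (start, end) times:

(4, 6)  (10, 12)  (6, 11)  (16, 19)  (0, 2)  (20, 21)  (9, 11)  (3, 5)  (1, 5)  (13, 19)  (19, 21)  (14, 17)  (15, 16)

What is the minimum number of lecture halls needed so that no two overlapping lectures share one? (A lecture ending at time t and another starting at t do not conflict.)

3

Count concurrent intervals with a sweep; the peak is the room count.
Events (time:±→running): 0:+→1 1:+→2 2:-→1 3:+→2 4:+→3 … peak 3.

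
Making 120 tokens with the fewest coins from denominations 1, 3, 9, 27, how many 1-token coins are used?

0

Greedy: take as many of the largest coin as possible, then repeat with the remainder.
120 = 4×27 + 1×9 + 1×3
Count of 1: 0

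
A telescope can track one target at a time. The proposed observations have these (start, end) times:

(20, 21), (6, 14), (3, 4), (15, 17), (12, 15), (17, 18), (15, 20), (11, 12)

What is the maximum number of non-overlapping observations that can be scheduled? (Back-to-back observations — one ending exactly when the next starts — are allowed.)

Sorted by end: (3,4)  (11,12)  (6,14)  (12,15)  (15,17)  (17,18)  (15,20)  (20,21)
take (3,4); take (11,12); take (12,15); take (15,17); take (17,18); take (20,21).
Selected 6 observations.

6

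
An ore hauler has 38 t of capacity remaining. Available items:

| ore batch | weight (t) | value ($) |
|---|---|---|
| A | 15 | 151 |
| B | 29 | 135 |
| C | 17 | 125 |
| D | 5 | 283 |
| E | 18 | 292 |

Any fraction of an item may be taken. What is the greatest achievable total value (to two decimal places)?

Order: D (283/5=56.60) > E (292/18=16.22) > A (151/15=10.07) > C (125/17=7.35) > B (135/29=4.66)
Fill: take D (5 @ 283) → take E (18 @ 292) → take A (15 @ 151); 38/38 used.
Total value = 726.00

726.00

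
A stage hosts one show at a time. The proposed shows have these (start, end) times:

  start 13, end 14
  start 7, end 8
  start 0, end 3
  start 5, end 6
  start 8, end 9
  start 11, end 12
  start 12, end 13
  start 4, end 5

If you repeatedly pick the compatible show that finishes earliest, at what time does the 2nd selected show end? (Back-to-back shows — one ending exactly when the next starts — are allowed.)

5

Sorted by end: (0,3)  (4,5)  (5,6)  (7,8)  (8,9)  (11,12)  (12,13)  (13,14)
take (0,3); take (4,5); take (5,6); take (7,8); take (8,9); take (11,12); take (12,13); take (13,14).
Selected: (0,3) (4,5) (5,6) (7,8) (8,9) (11,12) (12,13) (13,14)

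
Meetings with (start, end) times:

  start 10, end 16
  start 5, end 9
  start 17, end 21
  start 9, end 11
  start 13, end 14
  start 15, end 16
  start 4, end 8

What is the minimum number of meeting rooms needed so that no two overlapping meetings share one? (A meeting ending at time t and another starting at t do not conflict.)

2

Events (time:±→running): 4:+→1 5:+→2 … peak 2.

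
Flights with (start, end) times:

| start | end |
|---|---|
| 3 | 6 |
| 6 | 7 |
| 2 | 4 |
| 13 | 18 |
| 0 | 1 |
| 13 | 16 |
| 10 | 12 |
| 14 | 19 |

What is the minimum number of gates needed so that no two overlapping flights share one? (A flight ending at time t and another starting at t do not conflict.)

3

The answer is the maximum number of intervals overlapping at any instant.
starts: [0, 2, 3, 6, 10, 13, 13, 14]
ends:   [1, 4, 6, 7, 12, 16, 18, 19]
s0→1 e1→0 s2→1 s3→2 e4→1 e6→0 s6→1 e7→0 s10→1 e12→0 s13→1 s13→2 s14→3  — peak 3.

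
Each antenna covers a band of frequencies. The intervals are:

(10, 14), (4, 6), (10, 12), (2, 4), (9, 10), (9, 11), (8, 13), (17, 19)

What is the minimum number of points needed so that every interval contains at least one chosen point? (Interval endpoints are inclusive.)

3

Sort by right endpoint; whenever an interval is uncovered, place a point at its right end.
By right end: [2,4]  [4,6]  [9,10]  [9,11]  [10,12]  [8,13]  [10,14]  [17,19]
[2,4] uncovered → point at 4; [9,10] uncovered → point at 10; [17,19] uncovered → point at 19.
Points: 4, 10, 19 (3 total).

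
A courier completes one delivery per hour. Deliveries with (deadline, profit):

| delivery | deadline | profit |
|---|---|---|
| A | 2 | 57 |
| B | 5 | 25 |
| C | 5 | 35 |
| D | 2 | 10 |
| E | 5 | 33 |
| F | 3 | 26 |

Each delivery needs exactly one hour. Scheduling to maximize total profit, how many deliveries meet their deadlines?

Take jobs in profit order; each goes to the latest open slot no later than its deadline.
By profit: A(d2,57), C(d5,35), E(d5,33), F(d3,26), B(d5,25), D(d2,10)
A→slot 2; C→slot 5; E→slot 4; F→slot 3; B→slot 1; D skipped.
5 of 6 scheduled.

5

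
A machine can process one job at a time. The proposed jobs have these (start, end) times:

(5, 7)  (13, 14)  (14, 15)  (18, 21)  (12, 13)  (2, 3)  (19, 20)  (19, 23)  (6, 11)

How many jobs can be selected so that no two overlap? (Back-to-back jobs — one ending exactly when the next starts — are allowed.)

Sort by end time and greedily take each interval whose start is ≥ the last chosen end.
Sorted by end: (2,3)  (5,7)  (6,11)  (12,13)  (13,14)  (14,15)  (19,20)  (18,21)  (19,23)
take (2,3); take (5,7); skip (6,11); take (12,13); take (13,14); take (14,15); take (19,20); skip (18,21).
Selected 6 jobs.

6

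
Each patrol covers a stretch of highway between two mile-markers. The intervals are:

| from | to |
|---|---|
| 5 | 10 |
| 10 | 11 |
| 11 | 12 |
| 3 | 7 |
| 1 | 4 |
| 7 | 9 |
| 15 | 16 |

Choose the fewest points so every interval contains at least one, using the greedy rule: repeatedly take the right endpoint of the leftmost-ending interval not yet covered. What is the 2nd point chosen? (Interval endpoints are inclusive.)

Process intervals by earliest right end; each time one isn't hit yet, stab at its right endpoint.
Sorted: [1,4] [3,7] [7,9] [5,10] [10,11] [11,12] [15,16]
{[1,4],[3,7]} hit by 4; {[7,9],[5,10]} hit by 9; {[10,11],[11,12]} hit by 11; {[15,16]} hit by 16.
Points: 4, 9, 11, 16 (4 total).

9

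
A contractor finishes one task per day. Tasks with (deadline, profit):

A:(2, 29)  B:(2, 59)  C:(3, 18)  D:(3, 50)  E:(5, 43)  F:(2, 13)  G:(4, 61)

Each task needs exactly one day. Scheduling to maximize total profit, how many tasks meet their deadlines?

Profit order: G=61 B=59 D=50 E=43 A=29 C=18 F=13
Assign: G→slot 4, B→slot 2, D→slot 3, E→slot 5, A→slot 1, C skipped, F skipped.
Slots: [1:A] [2:B] [3:D] [4:G] [5:E]
5 of 7 scheduled.

5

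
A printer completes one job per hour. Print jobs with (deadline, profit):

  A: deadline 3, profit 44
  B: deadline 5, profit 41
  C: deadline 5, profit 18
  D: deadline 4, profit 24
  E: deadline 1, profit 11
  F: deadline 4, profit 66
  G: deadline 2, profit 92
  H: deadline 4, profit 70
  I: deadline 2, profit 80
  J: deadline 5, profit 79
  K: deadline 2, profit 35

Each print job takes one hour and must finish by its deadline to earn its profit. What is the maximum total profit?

Take jobs in profit order; each goes to the latest open slot no later than its deadline.
By profit: G(d2,92), I(d2,80), J(d5,79), H(d4,70), F(d4,66), A(d3,44), B(d5,41), K(d2,35), D(d4,24), C(d5,18), E(d1,11)
G→slot 2; I→slot 1; J→slot 5; H→slot 4; F→slot 3; A skipped; B skipped; K skipped; D skipped; C skipped; E skipped.
Profit = 80 + 92 + 66 + 70 + 79 = 387

387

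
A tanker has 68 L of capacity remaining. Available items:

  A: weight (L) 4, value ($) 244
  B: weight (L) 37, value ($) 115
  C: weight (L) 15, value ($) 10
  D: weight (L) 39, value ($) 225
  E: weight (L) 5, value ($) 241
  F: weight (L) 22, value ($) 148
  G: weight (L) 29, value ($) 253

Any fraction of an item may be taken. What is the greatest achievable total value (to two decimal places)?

932.15

Order: A (244/4=61.00) > E (241/5=48.20) > G (253/29=8.72) > F (148/22=6.73) > D (225/39=5.77) > B (115/37=3.11) > C (10/15=0.67)
Fill: take A (4 @ 244) → take E (5 @ 241) → take G (29 @ 253) → take F (22 @ 148) → take 8/39 of D → 46.15; 68/68 used.
Total value = 932.15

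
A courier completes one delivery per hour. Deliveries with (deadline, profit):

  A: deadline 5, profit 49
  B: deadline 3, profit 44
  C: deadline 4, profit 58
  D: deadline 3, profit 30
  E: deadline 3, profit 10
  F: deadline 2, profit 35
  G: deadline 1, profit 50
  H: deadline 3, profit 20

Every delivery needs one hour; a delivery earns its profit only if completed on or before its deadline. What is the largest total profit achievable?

Profit order: C=58 G=50 A=49 B=44 F=35 D=30 H=20 E=10
Assign: C→slot 4, G→slot 1, A→slot 5, B→slot 3, F→slot 2, D skipped, H skipped, E skipped.
Slots: [1:G] [2:F] [3:B] [4:C] [5:A]
Profit = 50 + 35 + 44 + 58 + 49 = 236

236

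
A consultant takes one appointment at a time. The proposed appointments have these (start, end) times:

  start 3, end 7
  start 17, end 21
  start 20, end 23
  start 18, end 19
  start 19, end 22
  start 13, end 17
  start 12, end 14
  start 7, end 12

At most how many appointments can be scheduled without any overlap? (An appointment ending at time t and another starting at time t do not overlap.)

Sorted by end: (3,7)  (7,12)  (12,14)  (13,17)  (18,19)  (17,21)  (19,22)  (20,23)
take (3,7); take (7,12); take (12,14); take (18,19); skip (17,21); take (19,22).
Selected 5 appointments.

5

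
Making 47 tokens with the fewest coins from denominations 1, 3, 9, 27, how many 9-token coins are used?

47 − 1×27→20 − 2×9→2 − 2×1→0
Count of 9: 2

2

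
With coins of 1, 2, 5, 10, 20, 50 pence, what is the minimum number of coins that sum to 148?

148 = 2×50 + 2×20 + 1×5 + 1×2 + 1×1
Total coins = 2 + 2 + 1 + 1 + 1 = 7

7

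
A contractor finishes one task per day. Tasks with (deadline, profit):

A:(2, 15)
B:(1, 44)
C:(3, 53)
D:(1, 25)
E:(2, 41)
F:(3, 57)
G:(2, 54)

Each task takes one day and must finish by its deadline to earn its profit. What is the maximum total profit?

164

Take jobs in profit order; each goes to the latest open slot no later than its deadline.
Profit order: F=57 G=54 C=53 B=44 E=41 D=25 A=15
Assign: F→slot 3, G→slot 2, C→slot 1, B skipped, E skipped, D skipped, A skipped.
Slots: [1:C] [2:G] [3:F]
Profit = 53 + 54 + 57 = 164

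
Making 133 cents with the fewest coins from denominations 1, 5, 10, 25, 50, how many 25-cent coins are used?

133 = 2×50 + 1×25 + 1×5 + 3×1
Count of 25: 1

1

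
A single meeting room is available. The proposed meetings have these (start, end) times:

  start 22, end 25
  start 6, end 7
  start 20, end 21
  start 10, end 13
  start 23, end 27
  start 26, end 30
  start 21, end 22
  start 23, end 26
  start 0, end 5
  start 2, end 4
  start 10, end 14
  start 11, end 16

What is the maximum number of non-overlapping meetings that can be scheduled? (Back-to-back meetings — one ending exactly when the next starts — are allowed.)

7

Sort by end time and greedily take each interval whose start is ≥ the last chosen end.
By end time: (2,4), (0,5), (6,7), (10,13), (10,14), (11,16), (20,21), (21,22), (22,25), (23,26), (23,27), (26,30).
Pick (2,4); next start ≥ 4 → (6,7); next start ≥ 7 → (10,13); next start ≥ 13 → (20,21); next start ≥ 21 → (21,22); next start ≥ 22 → (22,25); next start ≥ 25 → (26,30).
Selected 7 meetings.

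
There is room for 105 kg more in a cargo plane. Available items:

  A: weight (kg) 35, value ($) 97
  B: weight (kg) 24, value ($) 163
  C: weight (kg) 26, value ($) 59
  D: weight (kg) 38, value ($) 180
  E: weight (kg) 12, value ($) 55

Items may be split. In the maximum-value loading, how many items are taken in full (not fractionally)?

3

Sort by value per unit weight and fill in that order.
Order: B (163/24=6.79) > D (180/38=4.74) > E (55/12=4.58) > A (97/35=2.77) > C (59/26=2.27)
Fill: take B (24 @ 163) → take D (38 @ 180) → take E (12 @ 55) → take 31/35 of A → 85.91; 105/105 used.
3 item(s) taken whole; one partial (take 31/35 of A).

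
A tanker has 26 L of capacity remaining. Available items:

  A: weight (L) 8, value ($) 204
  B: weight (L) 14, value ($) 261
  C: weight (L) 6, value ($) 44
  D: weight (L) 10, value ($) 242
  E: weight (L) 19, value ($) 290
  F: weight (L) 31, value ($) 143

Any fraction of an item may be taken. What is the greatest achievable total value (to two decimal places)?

Order: A (204/8=25.50) > D (242/10=24.20) > B (261/14=18.64) > E (290/19=15.26) > C (44/6=7.33) > F (143/31=4.61)
Fill: take A (8 @ 204) → take D (10 @ 242) → take 8/14 of B → 149.14; 26/26 used.
Total value = 595.14

595.14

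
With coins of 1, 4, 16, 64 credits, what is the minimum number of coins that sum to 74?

74 = 1×64 + 2×4 + 2×1
Total coins = 1 + 2 + 2 = 5

5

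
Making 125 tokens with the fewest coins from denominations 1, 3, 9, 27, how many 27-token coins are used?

Use the largest denomination that fits, subtract, and repeat.
125 − 4×27→17 − 1×9→8 − 2×3→2 − 2×1→0
Count of 27: 4

4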